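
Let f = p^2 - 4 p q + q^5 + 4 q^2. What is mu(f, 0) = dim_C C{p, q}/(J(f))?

The Hessian of f at 0 has rank 1. Corank 1: A-series; mu = 4 gives A_4.

4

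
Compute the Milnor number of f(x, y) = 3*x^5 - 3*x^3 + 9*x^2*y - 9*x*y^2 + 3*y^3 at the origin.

8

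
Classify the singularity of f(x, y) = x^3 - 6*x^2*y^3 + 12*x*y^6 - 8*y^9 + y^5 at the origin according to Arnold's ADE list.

E_8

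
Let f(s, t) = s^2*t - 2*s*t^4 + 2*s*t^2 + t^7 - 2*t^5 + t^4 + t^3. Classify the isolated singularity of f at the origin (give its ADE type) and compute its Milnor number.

Type D_{5}, Milnor number mu = 5.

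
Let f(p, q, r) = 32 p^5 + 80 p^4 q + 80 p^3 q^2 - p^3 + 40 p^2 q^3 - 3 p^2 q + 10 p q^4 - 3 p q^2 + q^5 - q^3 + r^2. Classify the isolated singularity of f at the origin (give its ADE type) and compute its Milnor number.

The Hessian of f at 0 is [[0, 0, 0], [0, 0, 0], [0, 0, 2]] with rank 1, so corank 2. A Groebner basis of the Jacobian ideal J(f) in C{p,q,r} is {q^5, p*q^3 + 7*q^4/8, p^2 + 2*p*q + q^2, r}; counting standard monomials gives mu = 8. Corank 2; j^3 = -(p + q)^3 is a perfect cube, so E-series; the 5-jet and mu = 8 give E_8.

Type E_8, Milnor number mu = 8.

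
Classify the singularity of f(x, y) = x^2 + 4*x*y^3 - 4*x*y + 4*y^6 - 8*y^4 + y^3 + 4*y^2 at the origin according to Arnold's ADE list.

The Hessian of f at 0 has rank 1. Corank 1: A-series; mu = 2 gives A_2.

A_{2}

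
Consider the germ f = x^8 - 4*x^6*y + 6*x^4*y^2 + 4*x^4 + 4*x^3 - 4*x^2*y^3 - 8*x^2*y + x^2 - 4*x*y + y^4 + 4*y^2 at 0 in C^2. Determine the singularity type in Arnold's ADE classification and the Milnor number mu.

Type A_3, Milnor number mu = 3.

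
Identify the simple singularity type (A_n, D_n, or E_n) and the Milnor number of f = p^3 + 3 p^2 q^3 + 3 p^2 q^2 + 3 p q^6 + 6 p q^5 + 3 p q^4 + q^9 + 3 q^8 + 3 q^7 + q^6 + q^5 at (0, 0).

The Hessian of f at 0 has rank 0. Corank 2; j^3 = p^3 is a perfect cube, so E-series; the 5-jet and mu = 8 give E_8.

Type E_{8}, Milnor number mu = 8.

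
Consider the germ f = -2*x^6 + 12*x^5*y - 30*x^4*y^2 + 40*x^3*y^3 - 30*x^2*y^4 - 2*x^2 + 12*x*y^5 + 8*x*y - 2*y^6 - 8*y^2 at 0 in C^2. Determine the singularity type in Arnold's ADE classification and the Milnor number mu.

Type A_{5}, Milnor number mu = 5.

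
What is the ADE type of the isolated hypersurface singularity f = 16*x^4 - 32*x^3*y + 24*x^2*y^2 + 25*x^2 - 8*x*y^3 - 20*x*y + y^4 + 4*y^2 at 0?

The Hessian of f at 0 has rank 1. Corank 1: A-series; mu = 3 gives A_3.

A3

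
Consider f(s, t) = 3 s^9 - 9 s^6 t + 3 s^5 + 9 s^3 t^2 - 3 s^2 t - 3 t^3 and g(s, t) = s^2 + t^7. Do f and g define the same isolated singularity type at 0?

No.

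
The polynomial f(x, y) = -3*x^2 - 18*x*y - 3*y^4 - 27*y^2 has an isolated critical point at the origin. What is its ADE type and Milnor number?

Type A_3, Milnor number mu = 3.

The Hessian of f at 0 is [[-6, -18], [-18, -54]] with rank 1, so corank 1. A Groebner basis of the Jacobian ideal J(f) in C{x,y} is {y^3, x + 3*y}; counting standard monomials gives mu = 3. Corank 1: A-series; mu = 3 gives A_3.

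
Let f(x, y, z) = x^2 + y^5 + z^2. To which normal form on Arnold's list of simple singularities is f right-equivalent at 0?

A_{4}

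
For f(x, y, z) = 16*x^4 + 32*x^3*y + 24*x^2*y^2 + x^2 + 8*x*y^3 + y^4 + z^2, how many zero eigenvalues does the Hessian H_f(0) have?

1

The Hessian at 0 is [[2, 0, 0], [0, 0, 0], [0, 0, 2]] of rank 2; hence corank 1.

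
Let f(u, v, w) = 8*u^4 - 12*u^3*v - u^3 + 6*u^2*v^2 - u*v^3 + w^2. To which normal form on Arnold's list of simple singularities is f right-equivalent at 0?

E7

The Hessian of f at 0 has rank 1. Corank 2; j^3 = -u^3 is a perfect cube, so E-series; the 4-jet and mu = 7 give E_7.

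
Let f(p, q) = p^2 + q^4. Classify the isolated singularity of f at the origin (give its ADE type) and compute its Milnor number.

Type A_3, Milnor number mu = 3.

The Hessian of f at 0 has rank 1. Corank 1: A-series; mu = 3 gives A_3.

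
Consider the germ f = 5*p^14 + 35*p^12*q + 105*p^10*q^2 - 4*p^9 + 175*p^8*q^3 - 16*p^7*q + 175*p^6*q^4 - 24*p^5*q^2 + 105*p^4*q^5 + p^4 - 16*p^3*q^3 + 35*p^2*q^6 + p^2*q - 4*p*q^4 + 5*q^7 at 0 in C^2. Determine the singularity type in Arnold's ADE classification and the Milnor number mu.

Type D8, Milnor number mu = 8.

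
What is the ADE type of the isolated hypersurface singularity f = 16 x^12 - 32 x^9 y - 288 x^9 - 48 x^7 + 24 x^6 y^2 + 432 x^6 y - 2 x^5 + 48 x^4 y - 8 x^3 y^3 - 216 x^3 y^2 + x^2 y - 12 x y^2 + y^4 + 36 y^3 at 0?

D_{5}

The Hessian of f at 0 has rank 0. Corank 2; j^3 = y*(x - 6*y)^2 has shape L^2 M (L != M), so D-series; mu = 5 gives D_5.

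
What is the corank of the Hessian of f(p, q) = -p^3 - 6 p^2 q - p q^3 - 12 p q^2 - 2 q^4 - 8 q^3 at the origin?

Hessian at 0 has rank 0.

2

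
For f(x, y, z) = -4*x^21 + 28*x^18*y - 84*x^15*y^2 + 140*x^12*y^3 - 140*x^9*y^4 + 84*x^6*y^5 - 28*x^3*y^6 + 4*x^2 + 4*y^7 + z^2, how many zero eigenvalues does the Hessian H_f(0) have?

1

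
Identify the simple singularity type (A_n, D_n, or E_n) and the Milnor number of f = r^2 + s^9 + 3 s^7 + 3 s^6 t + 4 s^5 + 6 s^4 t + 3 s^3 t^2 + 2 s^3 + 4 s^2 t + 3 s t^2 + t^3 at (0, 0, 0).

Type D4, Milnor number mu = 4.

The Hessian of f at 0 has rank 1. Corank 2; j^3 = (s + t)*(2*s^2 + 2*s*t + t^2) splits into three distinct lines over C (the quadratic factor has nonzero discriminant), so D_4.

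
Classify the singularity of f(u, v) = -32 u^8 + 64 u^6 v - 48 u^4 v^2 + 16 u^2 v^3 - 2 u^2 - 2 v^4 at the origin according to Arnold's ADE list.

The Hessian of f at 0 has rank 1. Corank 1: A-series; mu = 3 gives A_3.

A3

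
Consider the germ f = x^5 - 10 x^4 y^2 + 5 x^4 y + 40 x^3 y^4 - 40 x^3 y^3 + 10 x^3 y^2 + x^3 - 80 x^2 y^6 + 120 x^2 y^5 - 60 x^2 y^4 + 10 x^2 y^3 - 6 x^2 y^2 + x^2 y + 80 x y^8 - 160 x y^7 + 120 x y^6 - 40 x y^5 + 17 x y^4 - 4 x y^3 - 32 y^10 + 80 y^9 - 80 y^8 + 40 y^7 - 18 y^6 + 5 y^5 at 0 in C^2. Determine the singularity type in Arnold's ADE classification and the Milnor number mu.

The Hessian of f at 0 is [[0, 0], [0, 0]] with rank 0, so corank 2. A Groebner basis of the Jacobian ideal J(f) in C{x,y} is {x^3, x^2*y, 2*x^2 + x*y^2, -5*x^2/2 - x*y/2 + y^3}; counting standard monomials gives mu = 6. Corank 2; j^3 = x^2*(x + y) has shape L^2 M (L != M), so D-series; mu = 6 gives D_6.

Type D_6, Milnor number mu = 6.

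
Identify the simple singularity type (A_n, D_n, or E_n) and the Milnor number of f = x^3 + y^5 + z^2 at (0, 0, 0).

The Hessian of f at 0 has rank 1. Corank 2; j^3 = x^3 is a perfect cube, so E-series; the 5-jet and mu = 8 give E_8.

Type E_8, Milnor number mu = 8.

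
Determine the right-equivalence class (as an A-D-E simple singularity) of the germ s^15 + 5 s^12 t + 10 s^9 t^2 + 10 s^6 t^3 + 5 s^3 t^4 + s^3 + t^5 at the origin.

E_{8}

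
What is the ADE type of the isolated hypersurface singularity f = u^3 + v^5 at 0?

E_{8}

The Hessian of f at 0 is [[0, 0], [0, 0]] with rank 0, so corank 2. A Groebner basis of the Jacobian ideal J(f) in C{u,v} is {v^4, u^2}; counting standard monomials gives mu = 8. Corank 2; j^3 = u^3 is a perfect cube, so E-series; the 5-jet and mu = 8 give E_8.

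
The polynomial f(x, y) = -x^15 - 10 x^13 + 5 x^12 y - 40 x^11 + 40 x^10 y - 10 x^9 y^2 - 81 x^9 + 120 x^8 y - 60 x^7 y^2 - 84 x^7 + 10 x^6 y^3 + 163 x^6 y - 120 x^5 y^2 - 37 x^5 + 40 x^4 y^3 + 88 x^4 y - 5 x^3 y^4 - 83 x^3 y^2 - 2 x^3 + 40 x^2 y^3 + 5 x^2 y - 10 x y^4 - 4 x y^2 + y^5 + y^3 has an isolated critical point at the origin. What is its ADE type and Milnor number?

Type D_6, Milnor number mu = 6.

The Hessian of f at 0 is [[0, 0], [0, 0]] with rank 0, so corank 2. A Groebner basis of the Jacobian ideal J(f) in C{x,y} is {-x*y/9 + y^4 + y^2/9, x*y^2 - y^3, x^2 - 13*x*y/9 + 4*y^2/9}; counting standard monomials gives mu = 6. Corank 2; j^3 = -(x - y)^2*(2*x - y) has shape L^2 M (L != M), so D-series; mu = 6 gives D_6.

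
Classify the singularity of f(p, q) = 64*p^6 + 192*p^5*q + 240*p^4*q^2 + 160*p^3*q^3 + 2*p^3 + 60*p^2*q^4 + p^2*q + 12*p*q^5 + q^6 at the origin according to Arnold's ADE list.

D_{7}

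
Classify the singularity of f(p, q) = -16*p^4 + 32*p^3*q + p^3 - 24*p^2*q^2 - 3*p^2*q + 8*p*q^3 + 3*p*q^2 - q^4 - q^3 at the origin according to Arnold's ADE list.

E_6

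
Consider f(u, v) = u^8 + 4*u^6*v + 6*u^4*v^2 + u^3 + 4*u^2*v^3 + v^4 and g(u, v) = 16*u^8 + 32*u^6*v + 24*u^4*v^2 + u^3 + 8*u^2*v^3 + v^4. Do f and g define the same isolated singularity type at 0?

Yes.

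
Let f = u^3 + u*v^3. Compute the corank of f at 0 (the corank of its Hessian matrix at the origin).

2

Hessian at 0 has rank 0.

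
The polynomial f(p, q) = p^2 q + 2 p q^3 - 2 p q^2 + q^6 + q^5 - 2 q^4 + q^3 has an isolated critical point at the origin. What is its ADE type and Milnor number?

The Hessian of f at 0 has rank 0. Corank 2; j^3 = q*(p - q)^2 has shape L^2 M (L != M), so D-series; mu = 7 gives D_7.

Type D_7, Milnor number mu = 7.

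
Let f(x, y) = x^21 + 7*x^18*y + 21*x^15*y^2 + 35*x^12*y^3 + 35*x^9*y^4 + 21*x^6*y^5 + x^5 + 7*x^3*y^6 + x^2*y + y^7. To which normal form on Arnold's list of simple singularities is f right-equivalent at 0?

The Hessian of f at 0 has rank 0. Corank 2; j^3 = x^2*y has shape L^2 M (L != M), so D-series; mu = 8 gives D_8.

D_{8}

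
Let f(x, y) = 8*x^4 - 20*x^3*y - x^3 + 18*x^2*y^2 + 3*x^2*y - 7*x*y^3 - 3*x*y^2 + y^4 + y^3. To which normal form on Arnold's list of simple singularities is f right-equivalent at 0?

E_7

The Hessian of f at 0 is [[0, 0], [0, 0]] with rank 0, so corank 2. A Groebner basis of the Jacobian ideal J(f) in C{x,y} is {3*x^2/4 - 3*x*y/2 + y^4 - y^3/4 + 3*y^2/4, x^3 - 9*x^2/4 + 9*x*y/2 - y^3/4 - 9*y^2/4, x^2*y - 7*x^2/4 + 7*x*y/2 - 5*y^3/12 - 7*y^2/4, -x^2 + x*y^2 + 2*x*y - 2*y^3/3 - y^2}; counting standard monomials gives mu = 7. Corank 2; j^3 = -(x - y)^3 is a perfect cube, so E-series; the 4-jet and mu = 7 give E_7.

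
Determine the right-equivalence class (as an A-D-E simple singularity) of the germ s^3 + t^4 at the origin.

The Hessian of f at 0 has rank 0. Corank 2; j^3 = s^3 is a perfect cube, so E-series; the 4-jet and mu = 6 give E_6.

E6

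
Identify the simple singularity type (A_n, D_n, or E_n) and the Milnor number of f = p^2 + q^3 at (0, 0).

Type A2, Milnor number mu = 2.

The Hessian of f at 0 has rank 1. Corank 1: A-series; mu = 2 gives A_2.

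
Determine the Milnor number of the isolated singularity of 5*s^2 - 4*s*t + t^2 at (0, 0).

The Hessian of f at 0 is [[10, -4], [-4, 2]] with rank 2, so corank 0. A Groebner basis of the Jacobian ideal J(f) in C{s,t} is {s, t}; counting standard monomials gives mu = 1. Corank 0: nondegenerate Morse point, so A_1.

1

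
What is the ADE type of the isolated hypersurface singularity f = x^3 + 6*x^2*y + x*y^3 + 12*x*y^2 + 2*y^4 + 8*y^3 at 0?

The Hessian of f at 0 is [[0, 0], [0, 0]] with rank 0, so corank 2. A Groebner basis of the Jacobian ideal J(f) in C{x,y} is {x^3 + 6*x^2*y + 48*x^2 + 192*x*y + 192*y^2, -6*x^2 + x*y^2 - 24*x*y - 24*y^2, 3*x^2 + 12*x*y + y^3 + 12*y^2}; counting standard monomials gives mu = 7. Corank 2; j^3 = (x + 2*y)^3 is a perfect cube, so E-series; the 4-jet and mu = 7 give E_7.

E7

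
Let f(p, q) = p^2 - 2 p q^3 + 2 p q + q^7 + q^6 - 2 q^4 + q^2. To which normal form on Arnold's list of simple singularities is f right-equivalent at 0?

A_6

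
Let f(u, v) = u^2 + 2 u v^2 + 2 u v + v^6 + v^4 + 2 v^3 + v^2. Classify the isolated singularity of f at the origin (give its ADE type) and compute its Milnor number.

Type A_{5}, Milnor number mu = 5.

The Hessian of f at 0 has rank 1. Corank 1: A-series; mu = 5 gives A_5.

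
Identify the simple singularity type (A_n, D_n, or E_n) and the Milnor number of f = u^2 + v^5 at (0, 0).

The Hessian of f at 0 has rank 1. Corank 1: A-series; mu = 4 gives A_4.

Type A_{4}, Milnor number mu = 4.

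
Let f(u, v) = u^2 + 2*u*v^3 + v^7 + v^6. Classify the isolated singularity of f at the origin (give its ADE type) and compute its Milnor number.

The Hessian of f at 0 has rank 1. Corank 1: A-series; mu = 6 gives A_6.

Type A_{6}, Milnor number mu = 6.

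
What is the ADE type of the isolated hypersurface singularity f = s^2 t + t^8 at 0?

The Hessian of f at 0 has rank 0. Corank 2; j^3 = s^2*t has shape L^2 M (L != M), so D-series; mu = 9 gives D_9.

D9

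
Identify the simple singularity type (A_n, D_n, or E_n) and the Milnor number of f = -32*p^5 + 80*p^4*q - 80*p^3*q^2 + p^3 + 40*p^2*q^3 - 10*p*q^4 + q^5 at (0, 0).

Type E_{8}, Milnor number mu = 8.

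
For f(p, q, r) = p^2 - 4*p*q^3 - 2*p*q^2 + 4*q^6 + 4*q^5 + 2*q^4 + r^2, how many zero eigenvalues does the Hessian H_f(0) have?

1

Hessian at 0 has rank 2.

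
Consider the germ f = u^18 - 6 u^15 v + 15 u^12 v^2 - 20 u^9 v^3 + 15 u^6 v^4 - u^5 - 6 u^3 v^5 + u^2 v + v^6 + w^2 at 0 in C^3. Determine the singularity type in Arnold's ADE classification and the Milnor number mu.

The Hessian of f at 0 has rank 1. Corank 2; j^3 = u^2*v has shape L^2 M (L != M), so D-series; mu = 7 gives D_7.

Type D_{7}, Milnor number mu = 7.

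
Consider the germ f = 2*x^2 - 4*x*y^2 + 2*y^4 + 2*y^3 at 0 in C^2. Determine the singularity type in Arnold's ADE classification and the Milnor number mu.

Type A_2, Milnor number mu = 2.

The Hessian of f at 0 has rank 1. Corank 1: A-series; mu = 2 gives A_2.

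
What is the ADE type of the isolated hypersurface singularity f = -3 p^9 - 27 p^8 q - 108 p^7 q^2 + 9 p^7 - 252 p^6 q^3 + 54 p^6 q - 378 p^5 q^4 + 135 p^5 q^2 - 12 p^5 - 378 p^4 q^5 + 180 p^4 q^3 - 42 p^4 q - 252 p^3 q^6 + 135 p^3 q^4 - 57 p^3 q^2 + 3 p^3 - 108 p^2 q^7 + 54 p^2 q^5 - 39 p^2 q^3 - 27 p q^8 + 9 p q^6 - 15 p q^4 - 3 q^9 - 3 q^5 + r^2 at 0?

E8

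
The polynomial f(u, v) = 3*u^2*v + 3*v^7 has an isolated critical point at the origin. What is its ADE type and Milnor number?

Type D_{8}, Milnor number mu = 8.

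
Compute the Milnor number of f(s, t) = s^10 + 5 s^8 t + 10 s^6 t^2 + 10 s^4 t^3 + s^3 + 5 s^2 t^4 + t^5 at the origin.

8

The Hessian of f at 0 is [[0, 0], [0, 0]] with rank 0, so corank 2. A Groebner basis of the Jacobian ideal J(f) in C{s,t} is {t^4, s^2}; counting standard monomials gives mu = 8. Corank 2; j^3 = s^3 is a perfect cube, so E-series; the 5-jet and mu = 8 give E_8.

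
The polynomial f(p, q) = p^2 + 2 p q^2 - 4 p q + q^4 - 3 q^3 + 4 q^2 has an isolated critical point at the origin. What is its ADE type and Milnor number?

The Hessian of f at 0 has rank 1. Corank 1: A-series; mu = 2 gives A_2.

Type A_2, Milnor number mu = 2.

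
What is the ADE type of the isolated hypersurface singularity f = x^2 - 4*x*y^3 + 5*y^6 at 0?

A5

The Hessian of f at 0 is [[2, 0], [0, 0]] with rank 1, so corank 1. A Groebner basis of the Jacobian ideal J(f) in C{x,y} is {x*y^2, -x/2 + y^3, x^2}; counting standard monomials gives mu = 5. Corank 1: A-series; mu = 5 gives A_5.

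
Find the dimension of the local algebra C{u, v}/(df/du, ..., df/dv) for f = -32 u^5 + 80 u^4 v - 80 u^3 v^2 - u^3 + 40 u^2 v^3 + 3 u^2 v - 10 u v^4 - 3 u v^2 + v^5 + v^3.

8

The Hessian of f at 0 is [[0, 0], [0, 0]] with rank 0, so corank 2. A Groebner basis of the Jacobian ideal J(f) in C{u,v} is {v^5, u*v^3 - 7*v^4/8, u^2 - 2*u*v + v^2}; counting standard monomials gives mu = 8. Corank 2; j^3 = -(u - v)^3 is a perfect cube, so E-series; the 5-jet and mu = 8 give E_8.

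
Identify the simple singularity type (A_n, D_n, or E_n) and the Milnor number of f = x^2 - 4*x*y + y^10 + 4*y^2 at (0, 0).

Type A9, Milnor number mu = 9.

The Hessian of f at 0 has rank 1. Corank 1: A-series; mu = 9 gives A_9.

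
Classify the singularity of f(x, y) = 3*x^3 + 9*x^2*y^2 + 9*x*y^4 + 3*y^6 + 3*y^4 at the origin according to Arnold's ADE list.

E_{6}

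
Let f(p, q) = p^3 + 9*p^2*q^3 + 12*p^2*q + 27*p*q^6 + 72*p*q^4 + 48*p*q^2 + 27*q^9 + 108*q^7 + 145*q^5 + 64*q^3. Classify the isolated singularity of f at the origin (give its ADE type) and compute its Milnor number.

The Hessian of f at 0 is [[0, 0], [0, 0]] with rank 0, so corank 2. A Groebner basis of the Jacobian ideal J(f) in C{p,q} is {p^2/6 + p*q^3 + 4*p*q/3 + 8*q^2/3, q^4, p^3 - 48*p*q^2 - 128*q^3, p^2*q + 8*p*q^2 + 16*q^3}; counting standard monomials gives mu = 8. Corank 2; j^3 = (p + 4*q)^3 is a perfect cube, so E-series; the 5-jet and mu = 8 give E_8.

Type E_{8}, Milnor number mu = 8.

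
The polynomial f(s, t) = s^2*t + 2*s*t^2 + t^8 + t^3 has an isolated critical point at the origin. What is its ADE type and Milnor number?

Type D9, Milnor number mu = 9.

The Hessian of f at 0 has rank 0. Corank 2; j^3 = t*(s + t)^2 has shape L^2 M (L != M), so D-series; mu = 9 gives D_9.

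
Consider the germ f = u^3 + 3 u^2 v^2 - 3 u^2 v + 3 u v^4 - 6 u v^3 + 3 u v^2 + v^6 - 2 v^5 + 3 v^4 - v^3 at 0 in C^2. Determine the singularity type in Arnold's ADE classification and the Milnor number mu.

Type E8, Milnor number mu = 8.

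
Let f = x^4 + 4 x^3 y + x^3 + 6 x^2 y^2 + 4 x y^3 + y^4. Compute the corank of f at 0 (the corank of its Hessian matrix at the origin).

Hessian at 0 has rank 0.

2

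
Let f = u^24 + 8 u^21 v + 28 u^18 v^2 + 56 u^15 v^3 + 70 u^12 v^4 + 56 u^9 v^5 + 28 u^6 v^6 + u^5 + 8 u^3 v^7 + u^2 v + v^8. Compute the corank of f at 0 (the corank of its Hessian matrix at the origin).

2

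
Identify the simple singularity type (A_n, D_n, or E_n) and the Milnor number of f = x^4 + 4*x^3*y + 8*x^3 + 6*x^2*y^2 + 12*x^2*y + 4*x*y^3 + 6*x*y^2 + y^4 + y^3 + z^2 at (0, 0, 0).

Type E_6, Milnor number mu = 6.

The Hessian of f at 0 is [[0, 0, 0], [0, 0, 0], [0, 0, 2]] with rank 1, so corank 2. A Groebner basis of the Jacobian ideal J(f) in C{x,y,z} is {y^4, x*y^2 + 2*y^3/3, x^2 + x*y + y^2/4, z}; counting standard monomials gives mu = 6. Corank 2; j^3 = (2*x + y)^3 is a perfect cube, so E-series; the 4-jet and mu = 6 give E_6.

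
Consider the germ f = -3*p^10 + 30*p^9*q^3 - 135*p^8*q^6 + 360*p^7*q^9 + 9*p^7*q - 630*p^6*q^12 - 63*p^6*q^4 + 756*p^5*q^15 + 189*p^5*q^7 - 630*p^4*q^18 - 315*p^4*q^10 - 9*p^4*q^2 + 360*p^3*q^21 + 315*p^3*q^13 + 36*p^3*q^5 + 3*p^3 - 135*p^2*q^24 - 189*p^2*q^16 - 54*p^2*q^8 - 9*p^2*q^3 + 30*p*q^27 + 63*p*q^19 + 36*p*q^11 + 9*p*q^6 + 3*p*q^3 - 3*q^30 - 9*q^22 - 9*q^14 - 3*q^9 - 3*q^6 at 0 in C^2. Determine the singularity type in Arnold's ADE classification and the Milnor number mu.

Type E7, Milnor number mu = 7.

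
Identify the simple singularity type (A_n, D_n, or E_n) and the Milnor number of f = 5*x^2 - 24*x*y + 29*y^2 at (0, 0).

Type A_{1}, Milnor number mu = 1.

The Hessian of f at 0 has rank 2. Corank 0: nondegenerate Morse point, so A_1.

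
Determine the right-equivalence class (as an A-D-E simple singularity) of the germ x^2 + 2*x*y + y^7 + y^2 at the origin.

The Hessian of f at 0 has rank 1. Corank 1: A-series; mu = 6 gives A_6.

A_{6}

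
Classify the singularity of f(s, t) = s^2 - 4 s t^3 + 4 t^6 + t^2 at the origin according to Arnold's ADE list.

A_1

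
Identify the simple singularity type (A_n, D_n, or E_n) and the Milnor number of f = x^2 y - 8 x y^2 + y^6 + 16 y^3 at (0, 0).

The Hessian of f at 0 has rank 0. Corank 2; j^3 = y*(x - 4*y)^2 has shape L^2 M (L != M), so D-series; mu = 7 gives D_7.

Type D7, Milnor number mu = 7.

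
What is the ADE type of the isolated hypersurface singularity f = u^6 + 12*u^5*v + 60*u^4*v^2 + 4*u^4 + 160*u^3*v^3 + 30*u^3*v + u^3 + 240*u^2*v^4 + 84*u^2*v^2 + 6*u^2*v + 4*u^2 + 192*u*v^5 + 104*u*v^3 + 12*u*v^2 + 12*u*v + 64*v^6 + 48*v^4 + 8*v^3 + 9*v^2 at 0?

The Hessian of f at 0 has rank 1. Corank 1: A-series; mu = 2 gives A_2.

A_{2}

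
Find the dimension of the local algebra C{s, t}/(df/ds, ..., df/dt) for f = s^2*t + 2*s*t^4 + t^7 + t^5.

The Hessian of f at 0 has rank 0. Corank 2; j^3 = s^2*t has shape L^2 M (L != M), so D-series; mu = 6 gives D_6.

6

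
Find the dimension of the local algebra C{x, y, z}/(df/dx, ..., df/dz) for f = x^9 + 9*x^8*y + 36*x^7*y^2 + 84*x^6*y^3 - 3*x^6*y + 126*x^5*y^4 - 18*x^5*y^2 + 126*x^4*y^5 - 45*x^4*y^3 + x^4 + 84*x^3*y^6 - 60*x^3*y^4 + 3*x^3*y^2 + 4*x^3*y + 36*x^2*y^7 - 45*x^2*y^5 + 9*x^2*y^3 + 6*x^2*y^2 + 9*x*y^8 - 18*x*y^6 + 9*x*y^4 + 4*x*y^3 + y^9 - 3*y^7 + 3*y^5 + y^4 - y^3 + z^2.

6

The Hessian of f at 0 has rank 1. Corank 2; j^3 = -y^3 is a perfect cube, so E-series; the 4-jet and mu = 6 give E_6.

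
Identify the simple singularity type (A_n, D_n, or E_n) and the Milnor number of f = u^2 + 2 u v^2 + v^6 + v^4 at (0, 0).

The Hessian of f at 0 is [[2, 0], [0, 0]] with rank 1, so corank 1. A Groebner basis of the Jacobian ideal J(f) in C{u,v} is {u^3, u^2*v, u + v^2}; counting standard monomials gives mu = 5. Corank 1: A-series; mu = 5 gives A_5.

Type A_5, Milnor number mu = 5.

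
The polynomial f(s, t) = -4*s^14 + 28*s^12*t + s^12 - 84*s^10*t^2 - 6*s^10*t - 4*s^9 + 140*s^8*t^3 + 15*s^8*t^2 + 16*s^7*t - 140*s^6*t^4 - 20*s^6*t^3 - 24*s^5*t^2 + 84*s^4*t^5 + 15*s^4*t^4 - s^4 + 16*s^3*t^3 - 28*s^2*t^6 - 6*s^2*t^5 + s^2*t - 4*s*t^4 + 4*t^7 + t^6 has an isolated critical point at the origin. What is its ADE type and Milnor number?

Type D_7, Milnor number mu = 7.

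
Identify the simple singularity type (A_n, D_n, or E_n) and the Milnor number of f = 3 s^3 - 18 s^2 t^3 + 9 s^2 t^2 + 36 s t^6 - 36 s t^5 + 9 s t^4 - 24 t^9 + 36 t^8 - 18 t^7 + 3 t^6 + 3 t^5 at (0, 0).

Type E_8, Milnor number mu = 8.

The Hessian of f at 0 has rank 0. Corank 2; j^3 = 3*s^3 is a perfect cube, so E-series; the 5-jet and mu = 8 give E_8.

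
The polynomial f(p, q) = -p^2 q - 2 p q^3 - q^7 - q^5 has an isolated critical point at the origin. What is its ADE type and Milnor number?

Type D_8, Milnor number mu = 8.

The Hessian of f at 0 is [[0, 0], [0, 0]] with rank 0, so corank 2. A Groebner basis of the Jacobian ideal J(f) in C{p,q} is {p^2*q^2 + p^2/7 + p*q^2/7, p^3 - p^2/7 - p*q^2/7, p*q + q^3}; counting standard monomials gives mu = 8. Corank 2; j^3 = -p^2*q has shape L^2 M (L != M), so D-series; mu = 8 gives D_8.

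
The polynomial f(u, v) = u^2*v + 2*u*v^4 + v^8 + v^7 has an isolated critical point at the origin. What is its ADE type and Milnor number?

Type D_9, Milnor number mu = 9.

The Hessian of f at 0 has rank 0. Corank 2; j^3 = u^2*v has shape L^2 M (L != M), so D-series; mu = 9 gives D_9.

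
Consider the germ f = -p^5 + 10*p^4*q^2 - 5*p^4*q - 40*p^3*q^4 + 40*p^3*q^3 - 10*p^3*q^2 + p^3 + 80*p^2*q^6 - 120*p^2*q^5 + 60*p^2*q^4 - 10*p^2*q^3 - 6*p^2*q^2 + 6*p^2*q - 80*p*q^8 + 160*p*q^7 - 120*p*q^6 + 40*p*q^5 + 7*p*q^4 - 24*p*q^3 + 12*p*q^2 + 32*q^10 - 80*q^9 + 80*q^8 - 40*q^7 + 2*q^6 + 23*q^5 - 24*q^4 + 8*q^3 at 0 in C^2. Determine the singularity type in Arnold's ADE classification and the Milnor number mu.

Type E_8, Milnor number mu = 8.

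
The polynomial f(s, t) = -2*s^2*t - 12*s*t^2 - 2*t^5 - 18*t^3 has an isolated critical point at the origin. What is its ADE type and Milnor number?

Type D6, Milnor number mu = 6.

The Hessian of f at 0 is [[0, 0], [0, 0]] with rank 0, so corank 2. A Groebner basis of the Jacobian ideal J(f) in C{s,t} is {s^2/5 + t^4 - 9*t^2/5, s^3 + 27*t^3, s*t + 3*t^2}; counting standard monomials gives mu = 6. Corank 2; j^3 = -2*t*(s + 3*t)^2 has shape L^2 M (L != M), so D-series; mu = 6 gives D_6.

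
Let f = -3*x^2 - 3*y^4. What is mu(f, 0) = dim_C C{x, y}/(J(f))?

3

The Hessian of f at 0 has rank 1. Corank 1: A-series; mu = 3 gives A_3.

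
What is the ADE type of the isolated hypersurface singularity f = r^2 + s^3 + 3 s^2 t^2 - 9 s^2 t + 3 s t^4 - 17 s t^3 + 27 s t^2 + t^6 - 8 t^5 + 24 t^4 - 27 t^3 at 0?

The Hessian of f at 0 has rank 1. Corank 2; j^3 = (s - 3*t)^3 is a perfect cube, so E-series; the 4-jet and mu = 7 give E_7.

E_7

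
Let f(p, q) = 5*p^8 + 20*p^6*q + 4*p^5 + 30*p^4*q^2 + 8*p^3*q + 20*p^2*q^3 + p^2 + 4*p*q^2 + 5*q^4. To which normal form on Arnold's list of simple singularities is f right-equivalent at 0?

A3

The Hessian of f at 0 is [[2, 0], [0, 0]] with rank 1, so corank 1. A Groebner basis of the Jacobian ideal J(f) in C{p,q} is {p^2, p*q, p/2 + q^2}; counting standard monomials gives mu = 3. Corank 1: A-series; mu = 3 gives A_3.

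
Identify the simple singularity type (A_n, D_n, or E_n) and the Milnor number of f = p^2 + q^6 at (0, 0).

Type A_5, Milnor number mu = 5.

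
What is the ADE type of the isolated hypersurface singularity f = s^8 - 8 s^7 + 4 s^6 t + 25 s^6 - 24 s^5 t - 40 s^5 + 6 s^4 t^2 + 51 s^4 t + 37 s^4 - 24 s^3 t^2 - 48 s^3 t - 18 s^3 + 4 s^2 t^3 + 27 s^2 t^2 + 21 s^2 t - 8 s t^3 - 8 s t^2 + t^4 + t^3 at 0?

D_{5}

The Hessian of f at 0 is [[0, 0], [0, 0]] with rank 0, so corank 2. A Groebner basis of the Jacobian ideal J(f) in C{s,t} is {s*t^2 + 27*s*t/5 - 9*t^2/5, 81*s*t/5 + t^3 - 27*t^2/5, s^2 - 14*s*t/15 + t^2/5}; counting standard monomials gives mu = 5. Corank 2; j^3 = -(2*s - t)*(3*s - t)^2 has shape L^2 M (L != M), so D-series; mu = 5 gives D_5.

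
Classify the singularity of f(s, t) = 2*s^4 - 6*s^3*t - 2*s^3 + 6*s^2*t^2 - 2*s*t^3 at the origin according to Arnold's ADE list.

The Hessian of f at 0 is [[0, 0], [0, 0]] with rank 0, so corank 2. A Groebner basis of the Jacobian ideal J(f) in C{s,t} is {3*s^2 + t^4 + t^3, s^3, s^2*t - s^2 - t^3/3, -2*s^2 + s*t^2 - 2*t^3/3}; counting standard monomials gives mu = 7. Corank 2; j^3 = -2*s^3 is a perfect cube, so E-series; the 4-jet and mu = 7 give E_7.

E_7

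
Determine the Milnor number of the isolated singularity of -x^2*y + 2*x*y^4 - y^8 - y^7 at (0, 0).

The Hessian of f at 0 has rank 0. Corank 2; j^3 = -x^2*y has shape L^2 M (L != M), so D-series; mu = 9 gives D_9.

9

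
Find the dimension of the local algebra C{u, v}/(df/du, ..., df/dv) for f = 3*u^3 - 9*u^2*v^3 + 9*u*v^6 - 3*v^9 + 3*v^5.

The Hessian of f at 0 is [[0, 0], [0, 0]] with rank 0, so corank 2. A Groebner basis of the Jacobian ideal J(f) in C{u,v} is {-u^2/2 + u*v^3, v^4, u^3, u^2*v}; counting standard monomials gives mu = 8. Corank 2; j^3 = 3*u^3 is a perfect cube, so E-series; the 5-jet and mu = 8 give E_8.

8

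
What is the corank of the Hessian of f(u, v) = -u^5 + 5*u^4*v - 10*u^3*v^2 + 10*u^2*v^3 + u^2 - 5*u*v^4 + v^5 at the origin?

1

Hessian at 0 has rank 1.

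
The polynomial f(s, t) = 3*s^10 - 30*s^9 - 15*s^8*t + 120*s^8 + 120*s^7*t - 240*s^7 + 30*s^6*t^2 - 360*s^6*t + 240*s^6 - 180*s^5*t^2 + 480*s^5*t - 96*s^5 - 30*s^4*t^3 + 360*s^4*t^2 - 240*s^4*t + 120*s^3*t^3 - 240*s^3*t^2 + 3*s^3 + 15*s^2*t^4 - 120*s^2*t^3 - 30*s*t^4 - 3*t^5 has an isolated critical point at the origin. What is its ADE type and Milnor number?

The Hessian of f at 0 is [[0, 0], [0, 0]] with rank 0, so corank 2. A Groebner basis of the Jacobian ideal J(f) in C{s,t} is {t^5, s*t^3 + t^4/8, s^2}; counting standard monomials gives mu = 8. Corank 2; j^3 = 3*s^3 is a perfect cube, so E-series; the 5-jet and mu = 8 give E_8.

Type E8, Milnor number mu = 8.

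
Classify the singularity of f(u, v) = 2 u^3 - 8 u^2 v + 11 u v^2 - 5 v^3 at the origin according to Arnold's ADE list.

The Hessian of f at 0 has rank 0. Corank 2; j^3 = (u - v)*(2*u^2 - 6*u*v + 5*v^2) splits into three distinct lines over C (the quadratic factor has nonzero discriminant), so D_4.

D_4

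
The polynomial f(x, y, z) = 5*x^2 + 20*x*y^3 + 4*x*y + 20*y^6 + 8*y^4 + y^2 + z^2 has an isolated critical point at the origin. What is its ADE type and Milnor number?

Type A_1, Milnor number mu = 1.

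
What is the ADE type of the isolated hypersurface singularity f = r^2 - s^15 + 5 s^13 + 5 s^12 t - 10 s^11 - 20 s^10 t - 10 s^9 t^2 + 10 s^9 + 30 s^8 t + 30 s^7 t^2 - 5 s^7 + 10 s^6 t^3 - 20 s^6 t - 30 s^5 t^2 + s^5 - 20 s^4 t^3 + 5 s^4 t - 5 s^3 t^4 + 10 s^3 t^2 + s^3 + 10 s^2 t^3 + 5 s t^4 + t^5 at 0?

The Hessian of f at 0 has rank 1. Corank 2; j^3 = s^3 is a perfect cube, so E-series; the 5-jet and mu = 8 give E_8.

E8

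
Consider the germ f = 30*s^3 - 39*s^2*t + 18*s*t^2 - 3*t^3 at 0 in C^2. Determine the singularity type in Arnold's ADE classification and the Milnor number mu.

The Hessian of f at 0 is [[0, 0], [0, 0]] with rank 0, so corank 2. A Groebner basis of the Jacobian ideal J(f) in C{s,t} is {t^3, s^2 - 3*t^2/11, s*t - 6*t^2/11}; counting standard monomials gives mu = 4. Corank 2; j^3 = 3*(2*s - t)*(5*s^2 - 4*s*t + t^2) splits into three distinct lines over C (the quadratic factor has nonzero discriminant), so D_4.

Type D4, Milnor number mu = 4.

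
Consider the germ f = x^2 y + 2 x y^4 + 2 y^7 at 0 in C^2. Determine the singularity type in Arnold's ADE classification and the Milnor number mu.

Type D8, Milnor number mu = 8.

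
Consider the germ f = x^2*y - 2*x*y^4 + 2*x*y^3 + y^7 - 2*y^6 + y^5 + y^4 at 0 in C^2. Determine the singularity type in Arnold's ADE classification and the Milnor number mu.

The Hessian of f at 0 has rank 0. Corank 2; j^3 = x^2*y has shape L^2 M (L != M), so D-series; mu = 5 gives D_5.

Type D_{5}, Milnor number mu = 5.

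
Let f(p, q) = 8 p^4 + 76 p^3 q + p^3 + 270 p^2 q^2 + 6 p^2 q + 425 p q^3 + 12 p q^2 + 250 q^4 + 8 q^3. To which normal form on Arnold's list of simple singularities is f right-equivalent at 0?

The Hessian of f at 0 has rank 0. Corank 2; j^3 = (p + 2*q)^3 is a perfect cube, so E-series; the 4-jet and mu = 7 give E_7.

E_{7}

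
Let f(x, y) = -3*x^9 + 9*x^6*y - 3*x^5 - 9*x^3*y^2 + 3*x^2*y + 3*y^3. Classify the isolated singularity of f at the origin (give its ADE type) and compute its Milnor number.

Type D4, Milnor number mu = 4.

The Hessian of f at 0 is [[0, 0], [0, 0]] with rank 0, so corank 2. A Groebner basis of the Jacobian ideal J(f) in C{x,y} is {y^3, x^2 + 3*y^2, x*y}; counting standard monomials gives mu = 4. Corank 2; j^3 = 3*y*(x^2 + y^2) splits into three distinct lines over C (the quadratic factor has nonzero discriminant), so D_4.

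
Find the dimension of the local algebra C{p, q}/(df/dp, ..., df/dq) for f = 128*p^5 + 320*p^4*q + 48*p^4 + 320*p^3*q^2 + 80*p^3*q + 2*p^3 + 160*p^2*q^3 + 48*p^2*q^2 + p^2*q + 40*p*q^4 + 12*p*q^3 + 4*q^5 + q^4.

The Hessian of f at 0 is [[0, 0], [0, 0]] with rank 0, so corank 2. A Groebner basis of the Jacobian ideal J(f) in C{p,q} is {p*q^2, -p*q/6 + q^3, p^2 + 2*p*q/3}; counting standard monomials gives mu = 5. Corank 2; j^3 = p^2*(2*p + q) has shape L^2 M (L != M), so D-series; mu = 5 gives D_5.

5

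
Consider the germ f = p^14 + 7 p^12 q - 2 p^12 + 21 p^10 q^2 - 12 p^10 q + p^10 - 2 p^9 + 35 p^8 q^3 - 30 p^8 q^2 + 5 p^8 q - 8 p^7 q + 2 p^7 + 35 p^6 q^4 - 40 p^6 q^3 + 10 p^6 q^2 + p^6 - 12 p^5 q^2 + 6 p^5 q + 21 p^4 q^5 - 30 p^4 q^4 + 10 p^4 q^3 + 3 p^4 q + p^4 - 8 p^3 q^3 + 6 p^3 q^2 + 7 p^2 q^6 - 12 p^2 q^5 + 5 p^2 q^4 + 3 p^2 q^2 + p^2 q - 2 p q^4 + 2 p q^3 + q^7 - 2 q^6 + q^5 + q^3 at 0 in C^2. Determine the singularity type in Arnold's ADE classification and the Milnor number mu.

Type D4, Milnor number mu = 4.

The Hessian of f at 0 is [[0, 0], [0, 0]] with rank 0, so corank 2. A Groebner basis of the Jacobian ideal J(f) in C{p,q} is {q^3, p^2 + 3*q^2, p*q}; counting standard monomials gives mu = 4. Corank 2; j^3 = q*(p^2 + q^2) splits into three distinct lines over C (the quadratic factor has nonzero discriminant), so D_4.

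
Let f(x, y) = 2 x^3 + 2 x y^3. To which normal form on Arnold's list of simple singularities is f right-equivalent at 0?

E_{7}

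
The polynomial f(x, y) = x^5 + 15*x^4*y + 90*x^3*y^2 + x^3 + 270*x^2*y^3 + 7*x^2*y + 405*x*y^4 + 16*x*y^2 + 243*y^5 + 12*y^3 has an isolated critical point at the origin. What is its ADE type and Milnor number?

The Hessian of f at 0 has rank 0. Corank 2; j^3 = (x + 2*y)^2*(x + 3*y) has shape L^2 M (L != M), so D-series; mu = 6 gives D_6.

Type D_6, Milnor number mu = 6.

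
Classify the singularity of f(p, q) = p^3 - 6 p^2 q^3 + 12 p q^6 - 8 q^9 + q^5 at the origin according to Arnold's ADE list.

The Hessian of f at 0 has rank 0. Corank 2; j^3 = p^3 is a perfect cube, so E-series; the 5-jet and mu = 8 give E_8.

E_8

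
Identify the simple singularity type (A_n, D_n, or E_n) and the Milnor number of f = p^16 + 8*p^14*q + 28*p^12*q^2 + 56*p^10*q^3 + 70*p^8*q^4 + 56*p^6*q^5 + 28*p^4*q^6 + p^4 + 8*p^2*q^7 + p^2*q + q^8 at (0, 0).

Type D_{9}, Milnor number mu = 9.

The Hessian of f at 0 has rank 0. Corank 2; j^3 = p^2*q has shape L^2 M (L != M), so D-series; mu = 9 gives D_9.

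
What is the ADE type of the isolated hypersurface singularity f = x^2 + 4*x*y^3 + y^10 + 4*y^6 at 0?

A9

The Hessian of f at 0 is [[2, 0], [0, 0]] with rank 1, so corank 1. A Groebner basis of the Jacobian ideal J(f) in C{x,y} is {x^3, x/2 + y^3}; counting standard monomials gives mu = 9. Corank 1: A-series; mu = 9 gives A_9.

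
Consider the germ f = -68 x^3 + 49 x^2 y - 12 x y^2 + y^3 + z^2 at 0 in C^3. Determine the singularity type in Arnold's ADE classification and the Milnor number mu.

Type D_4, Milnor number mu = 4.

The Hessian of f at 0 is [[0, 0, 0], [0, 0, 0], [0, 0, 2]] with rank 1, so corank 2. A Groebner basis of the Jacobian ideal J(f) in C{x,y,z} is {y^3, x^2 - 3*y^2/47, x*y - 12*y^2/47, z}; counting standard monomials gives mu = 4. Corank 2; j^3 = -(4*x - y)*(17*x^2 - 8*x*y + y^2) splits into three distinct lines over C (the quadratic factor has nonzero discriminant), so D_4.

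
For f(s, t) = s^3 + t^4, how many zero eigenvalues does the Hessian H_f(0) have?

The Hessian at 0 is [[0, 0], [0, 0]] of rank 0; hence corank 2.

2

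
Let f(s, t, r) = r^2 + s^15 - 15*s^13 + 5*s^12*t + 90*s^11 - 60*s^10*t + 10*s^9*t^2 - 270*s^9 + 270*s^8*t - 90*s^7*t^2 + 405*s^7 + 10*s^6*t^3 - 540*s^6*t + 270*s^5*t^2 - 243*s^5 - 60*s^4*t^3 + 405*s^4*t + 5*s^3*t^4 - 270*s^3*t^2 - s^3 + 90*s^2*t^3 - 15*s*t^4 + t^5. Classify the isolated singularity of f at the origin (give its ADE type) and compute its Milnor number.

Type E_{8}, Milnor number mu = 8.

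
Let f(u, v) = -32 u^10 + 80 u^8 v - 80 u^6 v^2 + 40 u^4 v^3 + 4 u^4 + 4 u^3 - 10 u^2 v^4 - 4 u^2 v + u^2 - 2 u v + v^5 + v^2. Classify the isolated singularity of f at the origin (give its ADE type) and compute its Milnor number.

The Hessian of f at 0 is [[2, -2], [-2, 2]] with rank 1, so corank 1. A Groebner basis of the Jacobian ideal J(f) in C{u,v} is {-u/8 + v^3 - v^2/4 + v/8, u^2 + u/2 - v/2, u*v + u/4 - v^2/2 - v/4}; counting standard monomials gives mu = 4. Corank 1: A-series; mu = 4 gives A_4.

Type A_{4}, Milnor number mu = 4.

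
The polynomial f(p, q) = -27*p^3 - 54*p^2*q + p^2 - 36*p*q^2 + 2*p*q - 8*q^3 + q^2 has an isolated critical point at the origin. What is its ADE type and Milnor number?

Type A2, Milnor number mu = 2.

The Hessian of f at 0 is [[2, 2], [2, 2]] with rank 1, so corank 1. A Groebner basis of the Jacobian ideal J(f) in C{p,q} is {q^2, p + q}; counting standard monomials gives mu = 2. Corank 1: A-series; mu = 2 gives A_2.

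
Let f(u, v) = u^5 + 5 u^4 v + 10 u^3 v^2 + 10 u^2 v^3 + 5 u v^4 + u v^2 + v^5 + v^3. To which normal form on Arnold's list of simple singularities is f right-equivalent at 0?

D6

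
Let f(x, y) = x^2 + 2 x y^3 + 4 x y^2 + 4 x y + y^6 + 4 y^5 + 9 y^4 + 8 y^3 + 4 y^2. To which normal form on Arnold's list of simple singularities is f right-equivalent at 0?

A3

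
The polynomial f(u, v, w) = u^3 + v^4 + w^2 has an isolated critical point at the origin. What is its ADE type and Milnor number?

The Hessian of f at 0 is [[0, 0, 0], [0, 0, 0], [0, 0, 2]] with rank 1, so corank 2. A Groebner basis of the Jacobian ideal J(f) in C{u,v,w} is {v^3, u^2, w}; counting standard monomials gives mu = 6. Corank 2; j^3 = u^3 is a perfect cube, so E-series; the 4-jet and mu = 6 give E_6.

Type E6, Milnor number mu = 6.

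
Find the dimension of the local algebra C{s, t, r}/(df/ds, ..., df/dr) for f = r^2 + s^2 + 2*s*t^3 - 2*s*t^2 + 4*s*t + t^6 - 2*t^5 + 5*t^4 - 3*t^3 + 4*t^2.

2

The Hessian of f at 0 is [[2, 4, 0], [4, 8, 0], [0, 0, 2]] with rank 2, so corank 1. A Groebner basis of the Jacobian ideal J(f) in C{s,t,r} is {t^2, s + 2*t, r}; counting standard monomials gives mu = 2. Corank 1: A-series; mu = 2 gives A_2.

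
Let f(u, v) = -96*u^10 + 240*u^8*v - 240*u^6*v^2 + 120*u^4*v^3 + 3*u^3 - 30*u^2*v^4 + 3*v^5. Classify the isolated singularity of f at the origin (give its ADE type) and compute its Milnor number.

Type E_8, Milnor number mu = 8.

The Hessian of f at 0 is [[0, 0], [0, 0]] with rank 0, so corank 2. A Groebner basis of the Jacobian ideal J(f) in C{u,v} is {v^4, u^2}; counting standard monomials gives mu = 8. Corank 2; j^3 = 3*u^3 is a perfect cube, so E-series; the 5-jet and mu = 8 give E_8.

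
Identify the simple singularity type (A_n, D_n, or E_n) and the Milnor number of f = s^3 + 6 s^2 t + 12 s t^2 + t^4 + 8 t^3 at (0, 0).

Type E_6, Milnor number mu = 6.

The Hessian of f at 0 is [[0, 0], [0, 0]] with rank 0, so corank 2. A Groebner basis of the Jacobian ideal J(f) in C{s,t} is {t^3, s^2 + 4*s*t + 4*t^2}; counting standard monomials gives mu = 6. Corank 2; j^3 = (s + 2*t)^3 is a perfect cube, so E-series; the 4-jet and mu = 6 give E_6.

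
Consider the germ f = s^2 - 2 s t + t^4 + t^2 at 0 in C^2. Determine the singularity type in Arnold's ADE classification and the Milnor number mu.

Type A_3, Milnor number mu = 3.

The Hessian of f at 0 has rank 1. Corank 1: A-series; mu = 3 gives A_3.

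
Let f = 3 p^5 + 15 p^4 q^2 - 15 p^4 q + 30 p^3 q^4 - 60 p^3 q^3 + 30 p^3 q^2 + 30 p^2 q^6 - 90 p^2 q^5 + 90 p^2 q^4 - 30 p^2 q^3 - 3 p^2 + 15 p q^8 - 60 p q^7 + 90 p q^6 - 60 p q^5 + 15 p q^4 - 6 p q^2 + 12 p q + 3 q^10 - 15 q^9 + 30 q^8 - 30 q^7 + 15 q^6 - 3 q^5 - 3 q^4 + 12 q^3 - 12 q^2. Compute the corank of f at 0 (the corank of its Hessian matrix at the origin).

1

Hessian at 0 has rank 1.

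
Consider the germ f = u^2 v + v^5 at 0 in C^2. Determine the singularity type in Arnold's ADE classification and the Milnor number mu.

Type D_{6}, Milnor number mu = 6.

The Hessian of f at 0 has rank 0. Corank 2; j^3 = u^2*v has shape L^2 M (L != M), so D-series; mu = 6 gives D_6.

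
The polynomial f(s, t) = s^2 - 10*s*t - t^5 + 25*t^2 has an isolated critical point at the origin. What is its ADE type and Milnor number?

Type A4, Milnor number mu = 4.

The Hessian of f at 0 has rank 1. Corank 1: A-series; mu = 4 gives A_4.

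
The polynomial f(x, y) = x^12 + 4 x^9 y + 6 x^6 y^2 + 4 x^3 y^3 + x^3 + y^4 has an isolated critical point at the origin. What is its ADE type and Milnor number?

The Hessian of f at 0 is [[0, 0], [0, 0]] with rank 0, so corank 2. A Groebner basis of the Jacobian ideal J(f) in C{x,y} is {y^3, x^2}; counting standard monomials gives mu = 6. Corank 2; j^3 = x^3 is a perfect cube, so E-series; the 4-jet and mu = 6 give E_6.

Type E6, Milnor number mu = 6.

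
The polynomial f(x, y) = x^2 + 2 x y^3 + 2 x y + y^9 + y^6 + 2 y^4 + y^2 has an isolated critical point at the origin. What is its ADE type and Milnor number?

Type A_{8}, Milnor number mu = 8.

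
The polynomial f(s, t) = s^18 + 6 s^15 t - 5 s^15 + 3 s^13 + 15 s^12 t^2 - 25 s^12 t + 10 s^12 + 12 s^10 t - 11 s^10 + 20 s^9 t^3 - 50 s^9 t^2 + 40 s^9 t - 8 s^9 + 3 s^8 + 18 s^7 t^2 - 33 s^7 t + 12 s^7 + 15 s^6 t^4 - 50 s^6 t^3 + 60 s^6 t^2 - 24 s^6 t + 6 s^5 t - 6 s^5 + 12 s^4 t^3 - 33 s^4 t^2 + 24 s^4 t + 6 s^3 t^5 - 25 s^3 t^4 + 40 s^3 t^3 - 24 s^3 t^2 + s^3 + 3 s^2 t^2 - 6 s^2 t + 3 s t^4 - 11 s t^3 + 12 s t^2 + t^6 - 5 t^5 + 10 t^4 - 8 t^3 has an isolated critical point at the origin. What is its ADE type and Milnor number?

The Hessian of f at 0 has rank 0. Corank 2; j^3 = (s - 2*t)^3 is a perfect cube, so E-series; the 4-jet and mu = 7 give E_7.

Type E_{7}, Milnor number mu = 7.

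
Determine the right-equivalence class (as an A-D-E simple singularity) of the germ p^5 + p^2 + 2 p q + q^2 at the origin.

A4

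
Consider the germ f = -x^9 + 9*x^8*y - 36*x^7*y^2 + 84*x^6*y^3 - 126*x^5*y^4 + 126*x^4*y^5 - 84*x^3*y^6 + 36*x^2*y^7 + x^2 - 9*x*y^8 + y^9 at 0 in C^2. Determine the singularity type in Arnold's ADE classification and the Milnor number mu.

Type A_8, Milnor number mu = 8.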